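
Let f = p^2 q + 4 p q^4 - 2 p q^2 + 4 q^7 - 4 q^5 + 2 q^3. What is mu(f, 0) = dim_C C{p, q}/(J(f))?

4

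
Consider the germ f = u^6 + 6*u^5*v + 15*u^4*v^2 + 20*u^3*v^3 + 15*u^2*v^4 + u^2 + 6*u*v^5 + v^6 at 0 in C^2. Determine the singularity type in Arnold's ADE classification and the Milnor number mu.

Type A_5, Milnor number mu = 5.

The Hessian of f at 0 has rank 1. Corank 1: A-series; mu = 5 gives A_5.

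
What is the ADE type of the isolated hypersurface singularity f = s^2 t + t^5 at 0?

The Hessian of f at 0 has rank 0. Corank 2; j^3 = s^2*t has shape L^2 M (L != M), so D-series; mu = 6 gives D_6.

D_{6}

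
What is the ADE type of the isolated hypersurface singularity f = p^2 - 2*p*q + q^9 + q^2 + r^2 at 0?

A_{8}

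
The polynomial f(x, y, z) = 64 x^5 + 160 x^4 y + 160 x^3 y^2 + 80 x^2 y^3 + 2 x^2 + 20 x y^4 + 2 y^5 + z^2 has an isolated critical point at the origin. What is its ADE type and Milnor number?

The Hessian of f at 0 has rank 2. Corank 1: A-series; mu = 4 gives A_4.

Type A_4, Milnor number mu = 4.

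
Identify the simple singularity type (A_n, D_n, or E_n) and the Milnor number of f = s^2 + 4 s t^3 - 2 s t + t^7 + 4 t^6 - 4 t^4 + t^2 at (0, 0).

The Hessian of f at 0 is [[2, -2], [-2, 2]] with rank 1, so corank 1. A Groebner basis of the Jacobian ideal J(f) in C{s,t} is {s/2 + t^3 - t/2, s^2 - 2*s*t + t^2}; counting standard monomials gives mu = 6. Corank 1: A-series; mu = 6 gives A_6.

Type A_6, Milnor number mu = 6.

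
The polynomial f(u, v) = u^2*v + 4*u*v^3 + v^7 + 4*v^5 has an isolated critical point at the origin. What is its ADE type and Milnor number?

Type D8, Milnor number mu = 8.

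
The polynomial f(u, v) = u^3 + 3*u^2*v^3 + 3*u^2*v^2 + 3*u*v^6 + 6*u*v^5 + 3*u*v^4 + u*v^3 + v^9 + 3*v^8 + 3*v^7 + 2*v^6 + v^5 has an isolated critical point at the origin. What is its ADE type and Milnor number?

Type E7, Milnor number mu = 7.

The Hessian of f at 0 is [[0, 0], [0, 0]] with rank 0, so corank 2. A Groebner basis of the Jacobian ideal J(f) in C{u,v} is {-u^2 + v^4 - v^3/3, u^3, u^2*v + u^2/3 + v^3/9, u^2 + u*v^2 + v^3/3}; counting standard monomials gives mu = 7. Corank 2; j^3 = u^3 is a perfect cube, so E-series; the 4-jet and mu = 7 give E_7.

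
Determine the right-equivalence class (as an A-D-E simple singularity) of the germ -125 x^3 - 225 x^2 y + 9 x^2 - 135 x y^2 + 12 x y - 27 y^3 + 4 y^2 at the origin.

A_{2}

The Hessian of f at 0 has rank 1. Corank 1: A-series; mu = 2 gives A_2.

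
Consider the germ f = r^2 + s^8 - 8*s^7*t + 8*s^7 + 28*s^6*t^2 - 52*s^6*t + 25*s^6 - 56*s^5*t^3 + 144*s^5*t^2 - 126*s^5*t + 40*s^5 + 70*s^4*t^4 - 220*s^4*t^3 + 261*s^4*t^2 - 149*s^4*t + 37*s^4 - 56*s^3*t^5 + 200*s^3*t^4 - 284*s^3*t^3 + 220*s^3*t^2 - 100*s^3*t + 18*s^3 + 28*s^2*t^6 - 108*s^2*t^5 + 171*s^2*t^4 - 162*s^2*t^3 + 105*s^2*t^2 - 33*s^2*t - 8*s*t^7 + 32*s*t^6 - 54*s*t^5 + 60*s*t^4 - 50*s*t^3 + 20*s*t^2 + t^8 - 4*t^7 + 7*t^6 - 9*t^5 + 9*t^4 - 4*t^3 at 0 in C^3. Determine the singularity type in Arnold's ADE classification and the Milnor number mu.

The Hessian of f at 0 has rank 1. Corank 2; j^3 = (2*s - t)*(3*s - 2*t)^2 has shape L^2 M (L != M), so D-series; mu = 5 gives D_5.

Type D_{5}, Milnor number mu = 5.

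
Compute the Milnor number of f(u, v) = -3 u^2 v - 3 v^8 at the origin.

9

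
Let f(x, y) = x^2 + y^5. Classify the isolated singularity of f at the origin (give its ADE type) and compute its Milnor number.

Type A_4, Milnor number mu = 4.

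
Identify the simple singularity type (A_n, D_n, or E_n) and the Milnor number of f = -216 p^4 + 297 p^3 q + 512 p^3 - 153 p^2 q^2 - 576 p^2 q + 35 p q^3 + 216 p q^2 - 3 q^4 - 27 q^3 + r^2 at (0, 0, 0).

Type E_{7}, Milnor number mu = 7.

The Hessian of f at 0 has rank 1. Corank 2; j^3 = (8*p - 3*q)^3 is a perfect cube, so E-series; the 4-jet and mu = 7 give E_7.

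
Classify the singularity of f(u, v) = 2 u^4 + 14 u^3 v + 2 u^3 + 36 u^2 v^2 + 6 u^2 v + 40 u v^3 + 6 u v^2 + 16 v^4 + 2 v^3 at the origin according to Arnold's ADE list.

E_{7}

The Hessian of f at 0 has rank 0. Corank 2; j^3 = 2*(u + v)^3 is a perfect cube, so E-series; the 4-jet and mu = 7 give E_7.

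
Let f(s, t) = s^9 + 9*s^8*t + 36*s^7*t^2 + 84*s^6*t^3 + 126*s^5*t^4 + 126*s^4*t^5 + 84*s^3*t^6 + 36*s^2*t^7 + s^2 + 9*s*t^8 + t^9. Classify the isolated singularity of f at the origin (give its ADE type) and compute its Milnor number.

Type A_{8}, Milnor number mu = 8.

The Hessian of f at 0 is [[2, 0], [0, 0]] with rank 1, so corank 1. A Groebner basis of the Jacobian ideal J(f) in C{s,t} is {t^8, s}; counting standard monomials gives mu = 8. Corank 1: A-series; mu = 8 gives A_8.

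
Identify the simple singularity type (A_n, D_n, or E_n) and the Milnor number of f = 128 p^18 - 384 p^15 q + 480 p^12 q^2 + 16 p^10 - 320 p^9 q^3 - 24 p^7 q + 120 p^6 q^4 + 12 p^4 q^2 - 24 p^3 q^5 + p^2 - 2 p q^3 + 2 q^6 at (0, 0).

Type A_5, Milnor number mu = 5.

The Hessian of f at 0 has rank 1. Corank 1: A-series; mu = 5 gives A_5.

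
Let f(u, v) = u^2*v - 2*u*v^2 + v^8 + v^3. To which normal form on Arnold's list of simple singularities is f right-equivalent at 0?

D9

The Hessian of f at 0 is [[0, 0], [0, 0]] with rank 0, so corank 2. A Groebner basis of the Jacobian ideal J(f) in C{u,v} is {u^2/8 + v^7 - v^2/8, u^3 - v^3, u*v - v^2}; counting standard monomials gives mu = 9. Corank 2; j^3 = v*(u - v)^2 has shape L^2 M (L != M), so D-series; mu = 9 gives D_9.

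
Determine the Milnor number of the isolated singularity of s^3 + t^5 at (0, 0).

8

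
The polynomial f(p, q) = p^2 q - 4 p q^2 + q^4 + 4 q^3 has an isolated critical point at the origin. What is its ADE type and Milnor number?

Type D5, Milnor number mu = 5.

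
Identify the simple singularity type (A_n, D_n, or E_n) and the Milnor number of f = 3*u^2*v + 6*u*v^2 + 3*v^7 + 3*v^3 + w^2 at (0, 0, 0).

The Hessian of f at 0 has rank 1. Corank 2; j^3 = 3*v*(u + v)^2 has shape L^2 M (L != M), so D-series; mu = 8 gives D_8.

Type D_8, Milnor number mu = 8.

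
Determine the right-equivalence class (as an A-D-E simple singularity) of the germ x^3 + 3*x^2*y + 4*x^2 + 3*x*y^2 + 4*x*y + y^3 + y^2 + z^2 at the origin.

A_2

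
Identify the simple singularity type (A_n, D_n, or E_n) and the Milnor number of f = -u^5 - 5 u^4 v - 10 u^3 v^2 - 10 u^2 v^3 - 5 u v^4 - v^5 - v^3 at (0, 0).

The Hessian of f at 0 is [[0, 0], [0, 0]] with rank 0, so corank 2. A Groebner basis of the Jacobian ideal J(f) in C{u,v} is {u^4 + 4*u^3*v, v^2}; counting standard monomials gives mu = 8. Corank 2; j^3 = -v^3 is a perfect cube, so E-series; the 5-jet and mu = 8 give E_8.

Type E_{8}, Milnor number mu = 8.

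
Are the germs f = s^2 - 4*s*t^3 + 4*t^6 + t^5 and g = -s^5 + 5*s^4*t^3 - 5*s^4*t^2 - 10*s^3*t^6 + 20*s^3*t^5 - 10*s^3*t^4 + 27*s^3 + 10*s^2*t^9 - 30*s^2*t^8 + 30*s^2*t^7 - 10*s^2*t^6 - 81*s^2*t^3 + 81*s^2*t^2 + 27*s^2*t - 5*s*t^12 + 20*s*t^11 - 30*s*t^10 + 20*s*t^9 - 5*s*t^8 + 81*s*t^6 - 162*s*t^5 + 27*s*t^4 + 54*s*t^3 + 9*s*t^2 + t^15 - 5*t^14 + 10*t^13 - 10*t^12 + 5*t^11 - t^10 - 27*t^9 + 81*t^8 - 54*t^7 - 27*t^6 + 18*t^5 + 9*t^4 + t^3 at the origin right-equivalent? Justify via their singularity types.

No.

The Hessian of f at 0 has rank 1. Corank 1: A-series; mu = 4 gives A_4. The Hessian of g at 0 has rank 0. Corank 2; j^3 = (3*s + t)^3 is a perfect cube, so E-series; the 5-jet and mu = 8 give E_8. f is A_4 but g is E_8, hence not right-equivalent.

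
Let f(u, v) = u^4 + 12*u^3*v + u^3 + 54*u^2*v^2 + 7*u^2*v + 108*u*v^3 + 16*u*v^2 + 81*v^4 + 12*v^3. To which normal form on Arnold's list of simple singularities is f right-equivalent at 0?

D_5

The Hessian of f at 0 has rank 0. Corank 2; j^3 = (u + 2*v)^2*(u + 3*v) has shape L^2 M (L != M), so D-series; mu = 5 gives D_5.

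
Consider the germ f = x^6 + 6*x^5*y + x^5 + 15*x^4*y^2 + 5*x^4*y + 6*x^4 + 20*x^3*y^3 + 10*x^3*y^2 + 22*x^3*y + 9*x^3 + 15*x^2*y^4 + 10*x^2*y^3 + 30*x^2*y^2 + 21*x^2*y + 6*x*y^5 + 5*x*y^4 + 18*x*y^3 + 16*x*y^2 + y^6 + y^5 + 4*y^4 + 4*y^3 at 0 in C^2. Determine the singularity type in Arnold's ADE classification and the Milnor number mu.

The Hessian of f at 0 has rank 0. Corank 2; j^3 = (x + y)*(3*x + 2*y)^2 has shape L^2 M (L != M), so D-series; mu = 7 gives D_7.

Type D_{7}, Milnor number mu = 7.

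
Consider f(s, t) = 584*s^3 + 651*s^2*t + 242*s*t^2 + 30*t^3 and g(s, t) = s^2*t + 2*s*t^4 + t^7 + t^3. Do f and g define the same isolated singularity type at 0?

Yes.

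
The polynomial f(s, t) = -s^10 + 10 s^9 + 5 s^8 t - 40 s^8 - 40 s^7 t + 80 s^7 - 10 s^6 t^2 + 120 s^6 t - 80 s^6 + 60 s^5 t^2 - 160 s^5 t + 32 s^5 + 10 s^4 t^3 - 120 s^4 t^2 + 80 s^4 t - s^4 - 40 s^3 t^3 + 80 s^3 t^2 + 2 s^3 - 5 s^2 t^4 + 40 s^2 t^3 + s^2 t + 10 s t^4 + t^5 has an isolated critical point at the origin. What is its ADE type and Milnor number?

Type D6, Milnor number mu = 6.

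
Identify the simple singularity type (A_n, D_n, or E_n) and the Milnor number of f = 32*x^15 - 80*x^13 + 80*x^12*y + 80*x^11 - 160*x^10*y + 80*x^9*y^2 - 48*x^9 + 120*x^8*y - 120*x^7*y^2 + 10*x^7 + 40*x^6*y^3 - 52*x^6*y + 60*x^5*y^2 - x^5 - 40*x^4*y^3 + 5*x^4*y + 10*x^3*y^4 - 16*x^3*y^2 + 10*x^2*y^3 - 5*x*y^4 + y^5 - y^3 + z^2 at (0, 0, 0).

The Hessian of f at 0 has rank 1. Corank 2; j^3 = -y^3 is a perfect cube, so E-series; the 5-jet and mu = 8 give E_8.

Type E_{8}, Milnor number mu = 8.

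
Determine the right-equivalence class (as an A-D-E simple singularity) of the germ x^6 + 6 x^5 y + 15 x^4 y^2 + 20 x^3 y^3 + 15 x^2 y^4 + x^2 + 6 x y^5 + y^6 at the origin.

The Hessian of f at 0 is [[2, 0], [0, 0]] with rank 1, so corank 1. A Groebner basis of the Jacobian ideal J(f) in C{x,y} is {y^5, x}; counting standard monomials gives mu = 5. Corank 1: A-series; mu = 5 gives A_5.

A_{5}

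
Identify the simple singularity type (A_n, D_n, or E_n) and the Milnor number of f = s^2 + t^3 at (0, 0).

The Hessian of f at 0 has rank 1. Corank 1: A-series; mu = 2 gives A_2.

Type A2, Milnor number mu = 2.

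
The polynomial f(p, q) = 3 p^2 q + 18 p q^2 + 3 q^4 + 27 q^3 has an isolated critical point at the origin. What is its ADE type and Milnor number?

Type D_5, Milnor number mu = 5.

The Hessian of f at 0 is [[0, 0], [0, 0]] with rank 0, so corank 2. A Groebner basis of the Jacobian ideal J(f) in C{p,q} is {p^3 - 27*p^2/4 + 243*q^2/4, p^2/4 + q^3 - 9*q^2/4, p*q + 3*q^2}; counting standard monomials gives mu = 5. Corank 2; j^3 = 3*q*(p + 3*q)^2 has shape L^2 M (L != M), so D-series; mu = 5 gives D_5.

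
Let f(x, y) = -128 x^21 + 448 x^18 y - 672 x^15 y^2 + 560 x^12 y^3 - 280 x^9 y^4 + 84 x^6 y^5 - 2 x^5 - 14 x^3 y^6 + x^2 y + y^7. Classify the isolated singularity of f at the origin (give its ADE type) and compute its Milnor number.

Type D_8, Milnor number mu = 8.

The Hessian of f at 0 has rank 0. Corank 2; j^3 = x^2*y has shape L^2 M (L != M), so D-series; mu = 8 gives D_8.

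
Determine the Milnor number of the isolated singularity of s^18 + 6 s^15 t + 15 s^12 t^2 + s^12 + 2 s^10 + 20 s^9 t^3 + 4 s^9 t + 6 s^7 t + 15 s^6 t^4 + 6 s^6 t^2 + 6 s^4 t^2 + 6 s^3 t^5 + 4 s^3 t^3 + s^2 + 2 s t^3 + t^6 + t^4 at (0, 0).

3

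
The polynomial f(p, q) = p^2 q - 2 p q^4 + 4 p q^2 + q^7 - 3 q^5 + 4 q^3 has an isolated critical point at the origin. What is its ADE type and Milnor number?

Type D_6, Milnor number mu = 6.

The Hessian of f at 0 has rank 0. Corank 2; j^3 = q*(p + 2*q)^2 has shape L^2 M (L != M), so D-series; mu = 6 gives D_6.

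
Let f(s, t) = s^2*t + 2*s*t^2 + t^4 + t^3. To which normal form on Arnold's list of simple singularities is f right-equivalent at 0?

D_5

The Hessian of f at 0 is [[0, 0], [0, 0]] with rank 0, so corank 2. A Groebner basis of the Jacobian ideal J(f) in C{s,t} is {s^3 - s^2/4 + t^2/4, s^2/4 + t^3 - t^2/4, s*t + t^2}; counting standard monomials gives mu = 5. Corank 2; j^3 = t*(s + t)^2 has shape L^2 M (L != M), so D-series; mu = 5 gives D_5.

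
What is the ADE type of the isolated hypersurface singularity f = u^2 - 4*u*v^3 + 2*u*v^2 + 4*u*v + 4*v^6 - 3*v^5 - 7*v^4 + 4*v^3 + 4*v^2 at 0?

The Hessian of f at 0 has rank 1. Corank 1: A-series; mu = 4 gives A_4.

A_{4}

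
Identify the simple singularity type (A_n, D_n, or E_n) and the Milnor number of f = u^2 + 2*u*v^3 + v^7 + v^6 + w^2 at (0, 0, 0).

The Hessian of f at 0 has rank 2. Corank 1: A-series; mu = 6 gives A_6.

Type A_{6}, Milnor number mu = 6.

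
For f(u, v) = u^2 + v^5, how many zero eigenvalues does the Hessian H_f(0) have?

1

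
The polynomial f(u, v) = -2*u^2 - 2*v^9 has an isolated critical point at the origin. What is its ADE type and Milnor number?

Type A_{8}, Milnor number mu = 8.

The Hessian of f at 0 has rank 1. Corank 1: A-series; mu = 8 gives A_8.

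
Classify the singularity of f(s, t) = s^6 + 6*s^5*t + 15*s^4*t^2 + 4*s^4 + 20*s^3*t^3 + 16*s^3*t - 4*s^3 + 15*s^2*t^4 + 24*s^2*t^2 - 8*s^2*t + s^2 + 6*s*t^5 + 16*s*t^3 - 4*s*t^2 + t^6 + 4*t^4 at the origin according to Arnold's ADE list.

The Hessian of f at 0 has rank 1. Corank 1: A-series; mu = 5 gives A_5.

A_{5}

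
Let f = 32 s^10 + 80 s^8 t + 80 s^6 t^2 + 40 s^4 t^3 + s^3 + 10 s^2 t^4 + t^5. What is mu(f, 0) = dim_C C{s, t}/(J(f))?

8

The Hessian of f at 0 is [[0, 0], [0, 0]] with rank 0, so corank 2. A Groebner basis of the Jacobian ideal J(f) in C{s,t} is {t^4, s^2}; counting standard monomials gives mu = 8. Corank 2; j^3 = s^3 is a perfect cube, so E-series; the 5-jet and mu = 8 give E_8.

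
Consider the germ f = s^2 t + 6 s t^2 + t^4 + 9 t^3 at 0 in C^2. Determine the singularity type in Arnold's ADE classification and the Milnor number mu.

The Hessian of f at 0 is [[0, 0], [0, 0]] with rank 0, so corank 2. A Groebner basis of the Jacobian ideal J(f) in C{s,t} is {s^3 - 27*s^2/4 + 243*t^2/4, s^2/4 + t^3 - 9*t^2/4, s*t + 3*t^2}; counting standard monomials gives mu = 5. Corank 2; j^3 = t*(s + 3*t)^2 has shape L^2 M (L != M), so D-series; mu = 5 gives D_5.

Type D_{5}, Milnor number mu = 5.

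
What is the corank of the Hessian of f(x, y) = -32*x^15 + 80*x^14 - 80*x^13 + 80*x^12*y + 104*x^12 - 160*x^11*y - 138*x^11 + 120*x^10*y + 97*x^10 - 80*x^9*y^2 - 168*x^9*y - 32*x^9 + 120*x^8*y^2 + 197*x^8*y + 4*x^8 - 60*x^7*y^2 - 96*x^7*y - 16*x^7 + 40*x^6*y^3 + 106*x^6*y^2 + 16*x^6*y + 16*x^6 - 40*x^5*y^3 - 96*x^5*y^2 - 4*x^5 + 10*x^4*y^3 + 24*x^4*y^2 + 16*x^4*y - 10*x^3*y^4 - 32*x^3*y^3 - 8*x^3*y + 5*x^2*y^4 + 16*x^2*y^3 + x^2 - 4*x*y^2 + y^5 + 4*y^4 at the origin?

1

Hessian at 0 has rank 1.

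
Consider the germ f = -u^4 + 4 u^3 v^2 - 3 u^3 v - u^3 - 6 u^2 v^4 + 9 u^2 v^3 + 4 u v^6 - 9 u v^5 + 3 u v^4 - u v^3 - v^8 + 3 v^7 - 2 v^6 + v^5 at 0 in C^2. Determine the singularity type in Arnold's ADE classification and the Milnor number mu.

Type E_7, Milnor number mu = 7.

The Hessian of f at 0 has rank 0. Corank 2; j^3 = -u^3 is a perfect cube, so E-series; the 4-jet and mu = 7 give E_7.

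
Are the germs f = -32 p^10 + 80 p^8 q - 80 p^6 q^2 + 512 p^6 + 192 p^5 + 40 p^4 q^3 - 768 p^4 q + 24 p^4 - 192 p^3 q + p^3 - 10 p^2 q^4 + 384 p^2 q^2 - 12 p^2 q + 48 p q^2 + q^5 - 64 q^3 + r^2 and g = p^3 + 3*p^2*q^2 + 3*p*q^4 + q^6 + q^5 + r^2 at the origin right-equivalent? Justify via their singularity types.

The Hessian of f at 0 has rank 1. Corank 2; j^3 = (p - 4*q)^3 is a perfect cube, so E-series; the 5-jet and mu = 8 give E_8. The Hessian of g at 0 has rank 1. Corank 2; j^3 = p^3 is a perfect cube, so E-series; the 5-jet and mu = 8 give E_8. Both have type E_8, hence right-equivalent.

Yes.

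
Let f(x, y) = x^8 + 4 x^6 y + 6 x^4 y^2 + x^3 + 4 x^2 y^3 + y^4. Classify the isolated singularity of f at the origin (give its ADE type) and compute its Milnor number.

Type E6, Milnor number mu = 6.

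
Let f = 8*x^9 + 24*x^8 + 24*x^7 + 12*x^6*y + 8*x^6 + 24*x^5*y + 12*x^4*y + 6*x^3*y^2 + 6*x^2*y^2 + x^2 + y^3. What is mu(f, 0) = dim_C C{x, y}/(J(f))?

2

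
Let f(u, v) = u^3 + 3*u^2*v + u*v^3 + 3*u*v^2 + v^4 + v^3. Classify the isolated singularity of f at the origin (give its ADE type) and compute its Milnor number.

The Hessian of f at 0 has rank 0. Corank 2; j^3 = (u + v)^3 is a perfect cube, so E-series; the 4-jet and mu = 7 give E_7.

Type E7, Milnor number mu = 7.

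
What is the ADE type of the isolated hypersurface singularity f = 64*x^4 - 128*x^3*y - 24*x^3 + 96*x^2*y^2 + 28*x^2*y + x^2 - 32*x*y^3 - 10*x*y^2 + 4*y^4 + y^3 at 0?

The Hessian of f at 0 is [[2, 0], [0, 0]] with rank 1, so corank 1. A Groebner basis of the Jacobian ideal J(f) in C{x,y} is {y^2, x}; counting standard monomials gives mu = 2. Corank 1: A-series; mu = 2 gives A_2.

A_2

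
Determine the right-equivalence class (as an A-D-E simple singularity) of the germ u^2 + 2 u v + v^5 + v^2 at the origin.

The Hessian of f at 0 has rank 1. Corank 1: A-series; mu = 4 gives A_4.

A4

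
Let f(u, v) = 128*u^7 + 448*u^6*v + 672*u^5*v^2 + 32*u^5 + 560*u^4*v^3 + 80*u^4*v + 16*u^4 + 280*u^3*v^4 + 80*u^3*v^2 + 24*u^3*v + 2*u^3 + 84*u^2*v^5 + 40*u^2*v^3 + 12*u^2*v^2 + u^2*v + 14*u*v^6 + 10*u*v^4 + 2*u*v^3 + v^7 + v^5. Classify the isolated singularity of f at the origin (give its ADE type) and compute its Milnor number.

The Hessian of f at 0 is [[0, 0], [0, 0]] with rank 0, so corank 2. A Groebner basis of the Jacobian ideal J(f) in C{u,v} is {-15*u^2/34 + u*v^3 + 11*u*v^2/34 + 13*u*v/68 + 13*v^3/68, 26*u^2/17 + 7*u*v^2/17 - 9*u*v/17 + v^4 - 9*v^3/17, u^3 - u^2/17 + 3*u*v^2/17 + u*v/17 + v^3/17, u^2*v + 7*u^2/34 + 13*u*v^2/34 + 3*u*v/68 + 3*v^3/68}; counting standard monomials gives mu = 8. Corank 2; j^3 = u^2*(2*u + v) has shape L^2 M (L != M), so D-series; mu = 8 gives D_8.

Type D_8, Milnor number mu = 8.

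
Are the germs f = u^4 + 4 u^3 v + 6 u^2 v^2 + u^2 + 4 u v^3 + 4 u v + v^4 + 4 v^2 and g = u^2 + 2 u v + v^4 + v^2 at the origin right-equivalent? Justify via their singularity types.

The Hessian of f at 0 has rank 1. Corank 1: A-series; mu = 3 gives A_3. The Hessian of g at 0 has rank 1. Corank 1: A-series; mu = 3 gives A_3. Both have type A_3, hence right-equivalent.

Yes.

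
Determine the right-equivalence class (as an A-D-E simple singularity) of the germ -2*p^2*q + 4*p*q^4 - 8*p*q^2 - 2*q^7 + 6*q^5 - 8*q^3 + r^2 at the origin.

The Hessian of f at 0 is [[0, 0, 0], [0, 0, 0], [0, 0, 2]] with rank 1, so corank 2. A Groebner basis of the Jacobian ideal J(f) in C{p,q,r} is {-p*q + q^4 - 2*q^2, p*q^2 + 2*q^3, p^2 + 9*p*q + 14*q^2, r}; counting standard monomials gives mu = 6. Corank 2; j^3 = -2*q*(p + 2*q)^2 has shape L^2 M (L != M), so D-series; mu = 6 gives D_6.

D6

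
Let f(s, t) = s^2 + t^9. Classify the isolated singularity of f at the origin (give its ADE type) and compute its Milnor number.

Type A8, Milnor number mu = 8.

The Hessian of f at 0 is [[2, 0], [0, 0]] with rank 1, so corank 1. A Groebner basis of the Jacobian ideal J(f) in C{s,t} is {t^8, s}; counting standard monomials gives mu = 8. Corank 1: A-series; mu = 8 gives A_8.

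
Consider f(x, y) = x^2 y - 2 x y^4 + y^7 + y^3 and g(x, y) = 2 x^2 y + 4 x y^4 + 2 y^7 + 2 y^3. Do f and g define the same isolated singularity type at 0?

Yes.

The Hessian of f at 0 has rank 0. Corank 2; j^3 = y*(x^2 + y^2) splits into three distinct lines over C (the quadratic factor has nonzero discriminant), so D_4. The Hessian of g at 0 has rank 0. Corank 2; j^3 = 2*y*(x^2 + y^2) splits into three distinct lines over C (the quadratic factor has nonzero discriminant), so D_4. Both have type D_4, hence right-equivalent.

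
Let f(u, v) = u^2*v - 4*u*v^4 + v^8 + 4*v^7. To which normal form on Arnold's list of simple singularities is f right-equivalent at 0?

D_{9}

The Hessian of f at 0 has rank 0. Corank 2; j^3 = u^2*v has shape L^2 M (L != M), so D-series; mu = 9 gives D_9.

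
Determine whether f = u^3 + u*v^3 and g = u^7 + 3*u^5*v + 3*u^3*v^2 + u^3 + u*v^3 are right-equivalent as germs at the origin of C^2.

Yes.

The Hessian of f at 0 has rank 0. Corank 2; j^3 = u^3 is a perfect cube, so E-series; the 4-jet and mu = 7 give E_7. The Hessian of g at 0 has rank 0. Corank 2; j^3 = u^3 is a perfect cube, so E-series; the 4-jet and mu = 7 give E_7. Both have type E_7, hence right-equivalent.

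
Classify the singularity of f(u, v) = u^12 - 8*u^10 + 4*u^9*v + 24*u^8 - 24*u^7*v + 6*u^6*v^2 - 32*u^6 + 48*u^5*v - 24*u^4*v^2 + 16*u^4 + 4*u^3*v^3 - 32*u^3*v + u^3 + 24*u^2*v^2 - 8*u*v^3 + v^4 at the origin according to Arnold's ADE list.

E_{6}

The Hessian of f at 0 has rank 0. Corank 2; j^3 = u^3 is a perfect cube, so E-series; the 4-jet and mu = 6 give E_6.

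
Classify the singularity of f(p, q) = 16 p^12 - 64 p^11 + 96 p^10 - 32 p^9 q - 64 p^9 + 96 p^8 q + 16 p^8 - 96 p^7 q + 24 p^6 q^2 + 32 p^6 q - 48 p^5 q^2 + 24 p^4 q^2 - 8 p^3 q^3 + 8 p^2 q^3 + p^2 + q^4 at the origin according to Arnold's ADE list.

A_3

The Hessian of f at 0 has rank 1. Corank 1: A-series; mu = 3 gives A_3.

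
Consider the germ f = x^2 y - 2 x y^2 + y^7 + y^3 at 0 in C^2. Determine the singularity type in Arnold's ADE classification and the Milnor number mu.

Type D8, Milnor number mu = 8.

The Hessian of f at 0 has rank 0. Corank 2; j^3 = y*(x - y)^2 has shape L^2 M (L != M), so D-series; mu = 8 gives D_8.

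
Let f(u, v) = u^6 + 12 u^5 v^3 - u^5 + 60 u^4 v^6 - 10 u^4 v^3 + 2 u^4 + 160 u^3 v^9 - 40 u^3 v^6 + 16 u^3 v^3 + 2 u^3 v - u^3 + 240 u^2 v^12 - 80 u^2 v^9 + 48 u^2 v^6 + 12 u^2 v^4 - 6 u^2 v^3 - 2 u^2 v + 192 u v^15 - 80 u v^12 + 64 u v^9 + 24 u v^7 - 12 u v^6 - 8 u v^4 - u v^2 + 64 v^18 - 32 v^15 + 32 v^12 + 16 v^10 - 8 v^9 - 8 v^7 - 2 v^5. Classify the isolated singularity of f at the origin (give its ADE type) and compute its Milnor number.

Type D_7, Milnor number mu = 7.

The Hessian of f at 0 has rank 0. Corank 2; j^3 = -u*(u + v)^2 has shape L^2 M (L != M), so D-series; mu = 7 gives D_7.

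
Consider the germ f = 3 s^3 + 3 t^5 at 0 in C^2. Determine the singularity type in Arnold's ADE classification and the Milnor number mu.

Type E_8, Milnor number mu = 8.

The Hessian of f at 0 is [[0, 0], [0, 0]] with rank 0, so corank 2. A Groebner basis of the Jacobian ideal J(f) in C{s,t} is {t^4, s^2}; counting standard monomials gives mu = 8. Corank 2; j^3 = 3*s^3 is a perfect cube, so E-series; the 5-jet and mu = 8 give E_8.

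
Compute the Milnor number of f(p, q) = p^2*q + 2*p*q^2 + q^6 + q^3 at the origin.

7

The Hessian of f at 0 has rank 0. Corank 2; j^3 = q*(p + q)^2 has shape L^2 M (L != M), so D-series; mu = 7 gives D_7.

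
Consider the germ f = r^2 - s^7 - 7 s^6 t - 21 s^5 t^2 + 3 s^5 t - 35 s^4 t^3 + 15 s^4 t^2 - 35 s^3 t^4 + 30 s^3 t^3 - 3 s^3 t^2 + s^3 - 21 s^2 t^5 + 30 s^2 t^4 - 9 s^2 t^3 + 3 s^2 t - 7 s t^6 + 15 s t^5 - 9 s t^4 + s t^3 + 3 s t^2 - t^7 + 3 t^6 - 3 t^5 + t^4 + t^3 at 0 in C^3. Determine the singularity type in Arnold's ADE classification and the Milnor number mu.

Type E_7, Milnor number mu = 7.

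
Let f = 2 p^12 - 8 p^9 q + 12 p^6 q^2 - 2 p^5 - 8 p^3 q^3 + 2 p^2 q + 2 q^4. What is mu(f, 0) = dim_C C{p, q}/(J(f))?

The Hessian of f at 0 has rank 0. Corank 2; j^3 = 2*p^2*q has shape L^2 M (L != M), so D-series; mu = 5 gives D_5.

5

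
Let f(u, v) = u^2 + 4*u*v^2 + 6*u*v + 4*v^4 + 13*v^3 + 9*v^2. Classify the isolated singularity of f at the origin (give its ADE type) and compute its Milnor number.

The Hessian of f at 0 has rank 1. Corank 1: A-series; mu = 2 gives A_2.

Type A_{2}, Milnor number mu = 2.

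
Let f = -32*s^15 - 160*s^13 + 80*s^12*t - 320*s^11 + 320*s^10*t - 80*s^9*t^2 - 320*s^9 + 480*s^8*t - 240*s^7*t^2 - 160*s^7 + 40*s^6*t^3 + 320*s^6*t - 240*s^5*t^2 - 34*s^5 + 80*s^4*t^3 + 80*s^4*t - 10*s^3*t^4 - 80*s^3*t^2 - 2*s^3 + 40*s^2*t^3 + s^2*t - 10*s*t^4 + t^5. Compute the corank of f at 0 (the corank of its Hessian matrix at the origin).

Hessian at 0 has rank 0.

2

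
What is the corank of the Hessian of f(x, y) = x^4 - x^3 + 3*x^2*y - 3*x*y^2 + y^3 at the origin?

2

Hessian at 0 has rank 0.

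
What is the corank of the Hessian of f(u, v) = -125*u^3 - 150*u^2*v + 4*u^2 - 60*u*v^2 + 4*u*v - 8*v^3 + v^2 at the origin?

1

The Hessian at 0 is [[8, 4], [4, 2]] of rank 1; hence corank 1.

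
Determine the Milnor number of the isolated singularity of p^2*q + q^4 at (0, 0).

5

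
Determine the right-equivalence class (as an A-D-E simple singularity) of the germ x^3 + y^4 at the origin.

The Hessian of f at 0 is [[0, 0], [0, 0]] with rank 0, so corank 2. A Groebner basis of the Jacobian ideal J(f) in C{x,y} is {y^3, x^2}; counting standard monomials gives mu = 6. Corank 2; j^3 = x^3 is a perfect cube, so E-series; the 4-jet and mu = 6 give E_6.

E_{6}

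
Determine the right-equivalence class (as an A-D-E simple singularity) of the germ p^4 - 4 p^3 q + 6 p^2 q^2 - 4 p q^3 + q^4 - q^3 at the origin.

E6

The Hessian of f at 0 has rank 0. Corank 2; j^3 = -q^3 is a perfect cube, so E-series; the 4-jet and mu = 6 give E_6.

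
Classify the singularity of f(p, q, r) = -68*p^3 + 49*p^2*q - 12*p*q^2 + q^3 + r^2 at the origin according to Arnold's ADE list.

D_{4}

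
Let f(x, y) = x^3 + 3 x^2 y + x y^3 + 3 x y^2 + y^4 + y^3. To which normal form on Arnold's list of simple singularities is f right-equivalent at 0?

E_{7}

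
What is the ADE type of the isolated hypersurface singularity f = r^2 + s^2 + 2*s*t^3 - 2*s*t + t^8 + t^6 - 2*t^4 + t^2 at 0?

A_{7}

The Hessian of f at 0 is [[2, -2, 0], [-2, 2, 0], [0, 0, 2]] with rank 2, so corank 1. A Groebner basis of the Jacobian ideal J(f) in C{s,t,r} is {s^3 - 3*s*t^2 - 2*s + 2*t, s^2*t - 2*s*t^2 - s + t, s + t^3 - t, r}; counting standard monomials gives mu = 7. Corank 1: A-series; mu = 7 gives A_7.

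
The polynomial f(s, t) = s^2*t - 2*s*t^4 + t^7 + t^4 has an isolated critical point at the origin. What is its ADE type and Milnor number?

Type D5, Milnor number mu = 5.

The Hessian of f at 0 is [[0, 0], [0, 0]] with rank 0, so corank 2. A Groebner basis of the Jacobian ideal J(f) in C{s,t} is {s^3, s^2/4 + t^3, s*t}; counting standard monomials gives mu = 5. Corank 2; j^3 = s^2*t has shape L^2 M (L != M), so D-series; mu = 5 gives D_5.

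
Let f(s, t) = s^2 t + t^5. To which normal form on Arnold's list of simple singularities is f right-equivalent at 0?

D_{6}

The Hessian of f at 0 is [[0, 0], [0, 0]] with rank 0, so corank 2. A Groebner basis of the Jacobian ideal J(f) in C{s,t} is {s^2/5 + t^4, s^3, s*t}; counting standard monomials gives mu = 6. Corank 2; j^3 = s^2*t has shape L^2 M (L != M), so D-series; mu = 6 gives D_6.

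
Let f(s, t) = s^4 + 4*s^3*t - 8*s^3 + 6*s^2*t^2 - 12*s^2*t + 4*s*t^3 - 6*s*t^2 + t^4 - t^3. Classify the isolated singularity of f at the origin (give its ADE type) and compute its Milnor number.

Type E_6, Milnor number mu = 6.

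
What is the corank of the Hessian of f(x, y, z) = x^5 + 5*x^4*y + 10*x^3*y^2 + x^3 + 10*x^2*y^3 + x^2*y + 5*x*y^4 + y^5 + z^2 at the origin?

2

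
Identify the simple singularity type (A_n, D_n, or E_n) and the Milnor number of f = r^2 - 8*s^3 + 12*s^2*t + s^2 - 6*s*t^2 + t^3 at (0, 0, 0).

Type A2, Milnor number mu = 2.

The Hessian of f at 0 has rank 2. Corank 1: A-series; mu = 2 gives A_2.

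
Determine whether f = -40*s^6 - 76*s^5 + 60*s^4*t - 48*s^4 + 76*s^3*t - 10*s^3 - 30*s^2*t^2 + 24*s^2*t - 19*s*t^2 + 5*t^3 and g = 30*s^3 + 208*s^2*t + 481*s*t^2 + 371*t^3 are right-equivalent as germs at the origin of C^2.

Yes.

The Hessian of f at 0 has rank 0. Corank 2; j^3 = -(s - t)*(10*s^2 - 14*s*t + 5*t^2) splits into three distinct lines over C (the quadratic factor has nonzero discriminant), so D_4. The Hessian of g at 0 has rank 0. Corank 2; j^3 = (3*s + 7*t)*(10*s^2 + 46*s*t + 53*t^2) splits into three distinct lines over C (the quadratic factor has nonzero discriminant), so D_4. Both have type D_4, hence right-equivalent.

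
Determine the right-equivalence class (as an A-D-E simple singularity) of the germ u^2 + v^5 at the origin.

The Hessian of f at 0 has rank 1. Corank 1: A-series; mu = 4 gives A_4.

A_{4}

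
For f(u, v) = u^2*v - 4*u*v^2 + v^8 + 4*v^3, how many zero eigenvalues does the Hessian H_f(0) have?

The Hessian at 0 is [[0, 0], [0, 0]] of rank 0; hence corank 2.

2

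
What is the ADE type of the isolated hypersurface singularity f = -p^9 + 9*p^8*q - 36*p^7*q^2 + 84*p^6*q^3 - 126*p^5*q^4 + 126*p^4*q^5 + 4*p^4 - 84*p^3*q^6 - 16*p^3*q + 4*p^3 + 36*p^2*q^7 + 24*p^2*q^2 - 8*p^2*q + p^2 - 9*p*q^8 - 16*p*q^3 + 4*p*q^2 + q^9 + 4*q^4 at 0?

The Hessian of f at 0 is [[2, 0], [0, 0]] with rank 1, so corank 1. A Groebner basis of the Jacobian ideal J(f) in C{p,q} is {21*p*q^2/4 - 9*p*q/4 + 7*p/32 + q^5 + 5*q^4/4 - 11*q^3/4 + 7*q^2/16, p*q^3 - 5*p*q^2/4 + 3*p*q/8 - p/32 - 3*q^4/4 + q^3/2 - q^2/16, p^2 - 2*p*q + p/2 + q^2}; counting standard monomials gives mu = 8. Corank 1: A-series; mu = 8 gives A_8.

A8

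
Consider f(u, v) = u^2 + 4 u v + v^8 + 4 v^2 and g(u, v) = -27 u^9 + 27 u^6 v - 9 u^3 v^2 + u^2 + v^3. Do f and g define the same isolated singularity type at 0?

The Hessian of f at 0 is [[2, 4], [4, 8]] with rank 1, so corank 1. A Groebner basis of the Jacobian ideal J(f) in C{u,v} is {v^7, u + 2*v}; counting standard monomials gives mu = 7. Corank 1: A-series; mu = 7 gives A_7. The Hessian of g at 0 is [[2, 0], [0, 0]] with rank 1, so corank 1. A Groebner basis of the Jacobian ideal J(g) in C{u,v} is {v^2, u}; counting standard monomials gives mu = 2. Corank 1: A-series; mu = 2 gives A_2. f is A_7 but g is A_2, hence not right-equivalent.

No.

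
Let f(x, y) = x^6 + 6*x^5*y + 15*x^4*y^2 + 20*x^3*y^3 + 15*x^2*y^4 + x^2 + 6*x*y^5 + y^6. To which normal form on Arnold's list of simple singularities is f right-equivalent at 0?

A_{5}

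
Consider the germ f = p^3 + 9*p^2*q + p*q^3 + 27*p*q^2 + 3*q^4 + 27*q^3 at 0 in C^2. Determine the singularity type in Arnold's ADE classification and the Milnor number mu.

Type E_{7}, Milnor number mu = 7.

The Hessian of f at 0 is [[0, 0], [0, 0]] with rank 0, so corank 2. A Groebner basis of the Jacobian ideal J(f) in C{p,q} is {p^3 + 9*p^2*q + 162*p^2 + 972*p*q + 1458*q^2, -9*p^2 + p*q^2 - 54*p*q - 81*q^2, 3*p^2 + 18*p*q + q^3 + 27*q^2}; counting standard monomials gives mu = 7. Corank 2; j^3 = (p + 3*q)^3 is a perfect cube, so E-series; the 4-jet and mu = 7 give E_7.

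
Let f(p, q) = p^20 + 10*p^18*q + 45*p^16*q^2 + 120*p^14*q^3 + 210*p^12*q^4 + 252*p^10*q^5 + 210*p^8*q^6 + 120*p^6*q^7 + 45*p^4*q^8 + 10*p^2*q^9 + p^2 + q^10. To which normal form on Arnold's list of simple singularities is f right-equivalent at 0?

The Hessian of f at 0 is [[2, 0], [0, 0]] with rank 1, so corank 1. A Groebner basis of the Jacobian ideal J(f) in C{p,q} is {q^9, p}; counting standard monomials gives mu = 9. Corank 1: A-series; mu = 9 gives A_9.

A_{9}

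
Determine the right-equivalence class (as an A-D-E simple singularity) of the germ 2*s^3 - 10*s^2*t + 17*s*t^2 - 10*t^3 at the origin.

D_4

The Hessian of f at 0 has rank 0. Corank 2; j^3 = (s - 2*t)*(2*s^2 - 6*s*t + 5*t^2) splits into three distinct lines over C (the quadratic factor has nonzero discriminant), so D_4.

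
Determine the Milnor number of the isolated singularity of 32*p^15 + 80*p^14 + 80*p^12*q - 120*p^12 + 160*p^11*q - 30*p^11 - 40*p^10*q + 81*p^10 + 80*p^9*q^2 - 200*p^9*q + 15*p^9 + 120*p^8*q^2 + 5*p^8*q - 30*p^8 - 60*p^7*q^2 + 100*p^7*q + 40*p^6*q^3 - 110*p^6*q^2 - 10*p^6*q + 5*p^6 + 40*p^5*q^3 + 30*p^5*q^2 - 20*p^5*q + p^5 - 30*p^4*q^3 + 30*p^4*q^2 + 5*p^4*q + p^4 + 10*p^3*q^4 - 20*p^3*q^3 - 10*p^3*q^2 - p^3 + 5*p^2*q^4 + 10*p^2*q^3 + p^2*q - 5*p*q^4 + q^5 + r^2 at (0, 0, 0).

The Hessian of f at 0 has rank 1. Corank 2; j^3 = -p^2*(p - q) has shape L^2 M (L != M), so D-series; mu = 6 gives D_6.

6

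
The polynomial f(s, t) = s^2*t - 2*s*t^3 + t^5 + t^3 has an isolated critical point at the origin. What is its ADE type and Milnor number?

Type D4, Milnor number mu = 4.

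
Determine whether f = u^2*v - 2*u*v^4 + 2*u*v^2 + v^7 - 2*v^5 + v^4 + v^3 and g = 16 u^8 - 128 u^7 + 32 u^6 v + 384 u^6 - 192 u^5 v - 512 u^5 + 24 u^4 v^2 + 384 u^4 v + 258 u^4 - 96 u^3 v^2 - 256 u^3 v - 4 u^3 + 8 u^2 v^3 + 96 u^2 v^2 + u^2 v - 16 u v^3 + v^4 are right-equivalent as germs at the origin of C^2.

The Hessian of f at 0 is [[0, 0], [0, 0]] with rank 0, so corank 2. A Groebner basis of the Jacobian ideal J(f) in C{u,v} is {u^3 - u^2/4 + v^2/4, u^2/4 + v^3 - v^2/4, u*v + v^2}; counting standard monomials gives mu = 5. Corank 2; j^3 = v*(u + v)^2 has shape L^2 M (L != M), so D-series; mu = 5 gives D_5. The Hessian of g at 0 is [[0, 0], [0, 0]] with rank 0, so corank 2. A Groebner basis of the Jacobian ideal J(g) in C{u,v} is {u*v^2, u*v/16 + v^3, u^2 - u*v/4}; counting standard monomials gives mu = 5. Corank 2; j^3 = -u^2*(4*u - v) has shape L^2 M (L != M), so D-series; mu = 5 gives D_5. Both have type D_5, hence right-equivalent.

Yes.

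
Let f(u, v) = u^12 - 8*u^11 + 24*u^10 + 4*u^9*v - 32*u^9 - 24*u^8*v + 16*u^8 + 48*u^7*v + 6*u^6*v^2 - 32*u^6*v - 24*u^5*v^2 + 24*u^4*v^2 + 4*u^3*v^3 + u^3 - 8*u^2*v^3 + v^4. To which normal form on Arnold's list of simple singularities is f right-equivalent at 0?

E_{6}

The Hessian of f at 0 has rank 0. Corank 2; j^3 = u^3 is a perfect cube, so E-series; the 4-jet and mu = 6 give E_6.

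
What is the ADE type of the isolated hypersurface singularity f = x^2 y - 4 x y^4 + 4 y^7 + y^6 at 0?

The Hessian of f at 0 has rank 0. Corank 2; j^3 = x^2*y has shape L^2 M (L != M), so D-series; mu = 7 gives D_7.

D7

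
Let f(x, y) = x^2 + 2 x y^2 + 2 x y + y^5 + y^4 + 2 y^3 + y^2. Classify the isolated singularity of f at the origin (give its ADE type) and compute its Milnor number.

Type A4, Milnor number mu = 4.

The Hessian of f at 0 has rank 1. Corank 1: A-series; mu = 4 gives A_4.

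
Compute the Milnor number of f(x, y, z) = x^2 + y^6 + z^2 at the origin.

5

The Hessian of f at 0 has rank 2. Corank 1: A-series; mu = 5 gives A_5.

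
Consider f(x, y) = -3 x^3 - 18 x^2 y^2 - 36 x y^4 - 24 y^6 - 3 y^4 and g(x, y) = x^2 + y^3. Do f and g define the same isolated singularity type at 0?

No.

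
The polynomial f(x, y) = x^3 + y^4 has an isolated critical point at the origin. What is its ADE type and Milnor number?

The Hessian of f at 0 is [[0, 0], [0, 0]] with rank 0, so corank 2. A Groebner basis of the Jacobian ideal J(f) in C{x,y} is {y^3, x^2}; counting standard monomials gives mu = 6. Corank 2; j^3 = x^3 is a perfect cube, so E-series; the 4-jet and mu = 6 give E_6.

Type E_6, Milnor number mu = 6.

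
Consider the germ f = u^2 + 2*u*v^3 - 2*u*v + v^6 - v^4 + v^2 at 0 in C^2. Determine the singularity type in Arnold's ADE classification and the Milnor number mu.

The Hessian of f at 0 has rank 1. Corank 1: A-series; mu = 3 gives A_3.

Type A3, Milnor number mu = 3.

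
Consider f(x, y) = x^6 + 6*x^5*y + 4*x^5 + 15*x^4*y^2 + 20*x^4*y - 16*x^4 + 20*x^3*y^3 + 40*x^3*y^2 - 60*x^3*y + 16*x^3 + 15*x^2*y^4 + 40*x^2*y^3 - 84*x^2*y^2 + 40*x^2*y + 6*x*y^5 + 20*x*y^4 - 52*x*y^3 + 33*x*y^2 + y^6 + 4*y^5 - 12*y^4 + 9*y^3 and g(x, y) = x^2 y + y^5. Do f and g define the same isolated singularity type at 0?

The Hessian of f at 0 is [[0, 0], [0, 0]] with rank 0, so corank 2. A Groebner basis of the Jacobian ideal J(f) in C{x,y} is {-4096*x^2/3 - 6016*x*y/3 + y^4 - 4*y^3/3 - 736*y^2, x^3 - 42*x^2 - 129*x*y/2 + 15*y^3/32 - 99*y^2/4, x^2*y + 104*x^2/3 + 161*x*y/3 - 59*y^3/96 + 83*y^2/4, -64*x^2/3 + x*y^2 - 100*x*y/3 + 19*y^3/24 - 13*y^2}; counting standard monomials gives mu = 7. Corank 2; j^3 = (x + y)*(4*x + 3*y)^2 has shape L^2 M (L != M), so D-series; mu = 7 gives D_7. The Hessian of g at 0 is [[0, 0], [0, 0]] with rank 0, so corank 2. A Groebner basis of the Jacobian ideal J(g) in C{x,y} is {x^2/5 + y^4, x^3, x*y}; counting standard monomials gives mu = 6. Corank 2; j^3 = x^2*y has shape L^2 M (L != M), so D-series; mu = 6 gives D_6. f is D_7 but g is D_6, hence not right-equivalent.

No.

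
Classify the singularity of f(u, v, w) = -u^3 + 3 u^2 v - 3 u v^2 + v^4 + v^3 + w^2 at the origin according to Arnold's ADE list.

E6

The Hessian of f at 0 has rank 1. Corank 2; j^3 = -(u - v)^3 is a perfect cube, so E-series; the 4-jet and mu = 6 give E_6.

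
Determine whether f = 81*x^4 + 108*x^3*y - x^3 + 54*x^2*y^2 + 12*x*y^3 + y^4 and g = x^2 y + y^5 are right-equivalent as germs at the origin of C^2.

No.

The Hessian of f at 0 has rank 0. Corank 2; j^3 = -x^3 is a perfect cube, so E-series; the 4-jet and mu = 6 give E_6. The Hessian of g at 0 has rank 0. Corank 2; j^3 = x^2*y has shape L^2 M (L != M), so D-series; mu = 6 gives D_6. f is E_6 but g is D_6, hence not right-equivalent.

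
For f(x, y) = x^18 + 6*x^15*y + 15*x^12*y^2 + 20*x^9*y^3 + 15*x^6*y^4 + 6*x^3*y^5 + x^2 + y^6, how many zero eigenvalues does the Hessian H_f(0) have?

1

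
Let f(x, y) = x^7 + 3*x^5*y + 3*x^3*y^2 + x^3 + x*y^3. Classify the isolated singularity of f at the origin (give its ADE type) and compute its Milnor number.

Type E_{7}, Milnor number mu = 7.

The Hessian of f at 0 has rank 0. Corank 2; j^3 = x^3 is a perfect cube, so E-series; the 4-jet and mu = 7 give E_7.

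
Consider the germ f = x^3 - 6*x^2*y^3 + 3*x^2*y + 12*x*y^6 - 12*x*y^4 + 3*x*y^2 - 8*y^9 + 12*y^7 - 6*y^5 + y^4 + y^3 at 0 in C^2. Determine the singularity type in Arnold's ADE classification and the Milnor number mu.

Type E_6, Milnor number mu = 6.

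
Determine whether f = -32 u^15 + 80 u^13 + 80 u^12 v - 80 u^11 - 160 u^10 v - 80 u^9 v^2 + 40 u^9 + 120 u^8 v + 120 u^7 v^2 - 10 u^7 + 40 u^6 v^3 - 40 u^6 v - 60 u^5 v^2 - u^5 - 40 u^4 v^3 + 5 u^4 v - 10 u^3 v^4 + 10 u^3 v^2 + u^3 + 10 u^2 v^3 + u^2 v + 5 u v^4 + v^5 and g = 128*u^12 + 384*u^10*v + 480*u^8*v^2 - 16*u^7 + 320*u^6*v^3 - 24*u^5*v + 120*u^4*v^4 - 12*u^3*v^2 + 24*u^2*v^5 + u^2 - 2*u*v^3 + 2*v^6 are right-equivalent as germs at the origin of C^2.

The Hessian of f at 0 is [[0, 0], [0, 0]] with rank 0, so corank 2. A Groebner basis of the Jacobian ideal J(f) in C{u,v} is {-u*v/5 + v^4, u*v^2, u^2 + u*v}; counting standard monomials gives mu = 6. Corank 2; j^3 = u^2*(u + v) has shape L^2 M (L != M), so D-series; mu = 6 gives D_6. The Hessian of g at 0 is [[2, 0], [0, 0]] with rank 1, so corank 1. A Groebner basis of the Jacobian ideal J(g) in C{u,v} is {u*v^2, -u + v^3, u^2}; counting standard monomials gives mu = 5. Corank 1: A-series; mu = 5 gives A_5. f is D_6 but g is A_5, hence not right-equivalent.

No.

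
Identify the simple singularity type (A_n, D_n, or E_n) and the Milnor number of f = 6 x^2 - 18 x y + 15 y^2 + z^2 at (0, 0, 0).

The Hessian of f at 0 is [[12, -18, 0], [-18, 30, 0], [0, 0, 2]] with rank 3, so corank 0. A Groebner basis of the Jacobian ideal J(f) in C{x,y,z} is {x, y, z}; counting standard monomials gives mu = 1. Corank 0: nondegenerate Morse point, so A_1.

Type A_{1}, Milnor number mu = 1.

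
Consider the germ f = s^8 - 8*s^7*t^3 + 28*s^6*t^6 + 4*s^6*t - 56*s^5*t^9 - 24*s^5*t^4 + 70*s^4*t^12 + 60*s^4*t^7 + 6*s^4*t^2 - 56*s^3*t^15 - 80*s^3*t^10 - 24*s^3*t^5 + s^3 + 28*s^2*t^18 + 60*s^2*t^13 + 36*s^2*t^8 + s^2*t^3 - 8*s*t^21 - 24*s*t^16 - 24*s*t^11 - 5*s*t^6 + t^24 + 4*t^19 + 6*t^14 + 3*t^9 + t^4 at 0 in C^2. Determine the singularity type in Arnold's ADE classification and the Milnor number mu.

Type E_{6}, Milnor number mu = 6.

The Hessian of f at 0 is [[0, 0], [0, 0]] with rank 0, so corank 2. A Groebner basis of the Jacobian ideal J(f) in C{s,t} is {t^3, s^2}; counting standard monomials gives mu = 6. Corank 2; j^3 = s^3 is a perfect cube, so E-series; the 4-jet and mu = 6 give E_6.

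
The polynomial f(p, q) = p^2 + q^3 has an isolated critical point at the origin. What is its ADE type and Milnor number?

Type A2, Milnor number mu = 2.

The Hessian of f at 0 has rank 1. Corank 1: A-series; mu = 2 gives A_2.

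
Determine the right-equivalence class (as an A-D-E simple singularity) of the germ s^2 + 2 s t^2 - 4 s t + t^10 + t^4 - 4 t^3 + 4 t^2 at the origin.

A_{9}

The Hessian of f at 0 has rank 1. Corank 1: A-series; mu = 9 gives A_9.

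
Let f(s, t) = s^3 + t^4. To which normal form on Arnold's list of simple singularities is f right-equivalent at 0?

The Hessian of f at 0 has rank 0. Corank 2; j^3 = s^3 is a perfect cube, so E-series; the 4-jet and mu = 6 give E_6.

E6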